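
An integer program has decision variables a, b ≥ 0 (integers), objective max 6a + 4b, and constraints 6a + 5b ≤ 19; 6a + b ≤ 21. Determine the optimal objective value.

(a,b)=(3,0) is feasible, giving 18.
(a,b)=(2,1) is feasible, giving 16.
(a,b)=(2,0) is feasible, giving 12.
No feasible integer point exceeds 18.

18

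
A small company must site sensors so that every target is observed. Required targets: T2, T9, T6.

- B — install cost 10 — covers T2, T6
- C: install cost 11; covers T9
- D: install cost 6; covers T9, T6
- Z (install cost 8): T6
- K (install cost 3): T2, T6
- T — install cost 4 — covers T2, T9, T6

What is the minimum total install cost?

T alone covers T2, T9, T6 — every target.
Total install cost: 4.

4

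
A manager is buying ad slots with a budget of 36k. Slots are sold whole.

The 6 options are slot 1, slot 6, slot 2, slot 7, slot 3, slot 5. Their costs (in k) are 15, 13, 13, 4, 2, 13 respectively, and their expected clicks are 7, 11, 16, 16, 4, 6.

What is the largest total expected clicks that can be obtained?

47

Allowing fractional choices, the relaxed optimum would be about 48.9, but ad slots are indivisible.
slot 6 + slot 2 + slot 7 + slot 3: cost 13 + 13 + 4 + 2 = 32 ≤ 36, expected clicks 11 + 16 + 16 + 4 = 47.
slot 6 + slot 2 + slot 7: cost 13 + 13 + 4 = 30 ≤ 36, expected clicks 11 + 16 + 16 = 43.
slot 1 + slot 2 + slot 7 + slot 3: cost 15 + 13 + 4 + 2 = 34 ≤ 36, expected clicks 7 + 16 + 16 + 4 = 43.
Best is slot 6, slot 2, slot 7, and slot 3 with total expected clicks 47.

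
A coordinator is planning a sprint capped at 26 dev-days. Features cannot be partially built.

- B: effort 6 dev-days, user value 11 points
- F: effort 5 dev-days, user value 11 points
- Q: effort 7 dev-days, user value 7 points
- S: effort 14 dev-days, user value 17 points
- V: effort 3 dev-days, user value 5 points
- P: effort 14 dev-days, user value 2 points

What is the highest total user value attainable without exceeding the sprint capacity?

39

Take B, F, and S: effort 6 + 5 + 14 = 25 ≤ 26, user value 11 + 11 + 17 = 39.
No other feasible combination does better.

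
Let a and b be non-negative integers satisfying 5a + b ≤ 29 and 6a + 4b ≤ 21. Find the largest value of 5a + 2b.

Relaxing integrality, the LP optimum is 17.50 at (a,b) = (3.5, 0), which is not an integer point.
(a,b)=(3,0): 5·3+1·0=15≤29, 6·3+4·0=18≤21, objective 15.
(a,b)=(2,1): 5·2+1·1=11≤29, 6·2+4·1=16≤21, objective 12.
(a,b)=(2,0): 5·2+1·0=10≤29, 6·2+4·0=12≤21, objective 10.
The best lattice point is (3,0), giving 15.

15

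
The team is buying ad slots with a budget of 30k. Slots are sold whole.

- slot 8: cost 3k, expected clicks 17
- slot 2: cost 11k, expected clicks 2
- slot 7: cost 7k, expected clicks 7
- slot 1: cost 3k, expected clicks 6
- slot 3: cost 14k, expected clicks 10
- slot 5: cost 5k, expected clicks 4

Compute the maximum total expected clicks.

Treat it as a binary knapsack problem.
Allowing fractional choices, the relaxed optimum would be about 42.6, but ad slots are indivisible.
slot 8 + slot 7 + slot 1 + slot 3: cost 3 + 7 + 3 + 14 = 27 ≤ 30, expected clicks 17 + 7 + 6 + 10 = 40.
slot 8 + slot 1 + slot 3 + slot 5: cost 3 + 3 + 14 + 5 = 25 ≤ 30, expected clicks 17 + 6 + 10 + 4 = 37.
slot 8 + slot 7 + slot 3 + slot 5: cost 3 + 7 + 14 + 5 = 29 ≤ 30, expected clicks 17 + 7 + 10 + 4 = 38.
Best is slot 8, slot 7, slot 1, and slot 3 with total expected clicks 40.

40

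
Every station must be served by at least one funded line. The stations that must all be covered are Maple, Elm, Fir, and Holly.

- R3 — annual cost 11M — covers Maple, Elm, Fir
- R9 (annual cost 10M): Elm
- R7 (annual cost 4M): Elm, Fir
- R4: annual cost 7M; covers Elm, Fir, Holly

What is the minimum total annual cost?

Choose R3 and R4: together they cover Maple, Elm, Fir, Holly — every station.
Total annual cost: 11 + 7 = 18.

18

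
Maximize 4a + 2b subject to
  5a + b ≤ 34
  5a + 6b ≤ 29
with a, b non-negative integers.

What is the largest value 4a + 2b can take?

20

(a,b)=(5,0): 5·5+1·0=25≤34, 5·5+6·0=25≤29, objective 20.
(a,b)=(4,1): 5·4+1·1=21≤34, 5·4+6·1=26≤29, objective 18.
(a,b)=(4,0): 5·4+1·0=20≤34, 5·4+6·0=20≤29, objective 16.
The best lattice point is (5,0), giving 20.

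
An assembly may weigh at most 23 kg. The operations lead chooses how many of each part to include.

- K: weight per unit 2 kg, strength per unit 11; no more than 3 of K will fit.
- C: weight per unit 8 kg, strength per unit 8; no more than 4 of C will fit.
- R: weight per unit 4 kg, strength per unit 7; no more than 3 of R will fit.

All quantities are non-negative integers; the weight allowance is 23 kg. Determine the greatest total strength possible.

This is a bounded integer knapsack.
K has the best ratio (11/2); taking only K gives at most 3×11 = 33 (stopped by the supply cap of 3).
Mixing does better — 3×K, 1×C, and 2×R: weight 22 ≤ 23, strength 3·11 + 1·8 + 2·7 = 55.

55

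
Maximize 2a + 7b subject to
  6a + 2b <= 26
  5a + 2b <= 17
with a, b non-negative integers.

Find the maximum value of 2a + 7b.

56

Relaxing integrality, the LP optimum is 59.50 at (a,b) = (0, 8.5), which is not an integer point.
(a,b)=(0,8): 6·0+2·8=16≤26, 5·0+2·8=16≤17, objective 56.
(a,b)=(0,7): 6·0+2·7=14≤26, 5·0+2·7=14≤17, objective 49.
Maximum is 56 at (a,b)=(0,8).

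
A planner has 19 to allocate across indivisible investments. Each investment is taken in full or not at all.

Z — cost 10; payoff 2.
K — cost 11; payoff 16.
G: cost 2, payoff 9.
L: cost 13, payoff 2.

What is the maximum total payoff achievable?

Take K and G: cost 11 + 2 = 13 ≤ 19, payoff 16 + 9 = 25.
No other feasible combination does better.

25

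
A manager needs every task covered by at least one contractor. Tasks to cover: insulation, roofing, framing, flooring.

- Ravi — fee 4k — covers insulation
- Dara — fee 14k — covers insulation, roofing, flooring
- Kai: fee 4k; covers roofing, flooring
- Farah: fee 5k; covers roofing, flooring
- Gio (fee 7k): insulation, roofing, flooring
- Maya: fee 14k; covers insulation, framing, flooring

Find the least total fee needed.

Choose Kai and Maya: together they cover insulation, roofing, framing, flooring — every task.
Total fee: 4 + 14 = 18.

18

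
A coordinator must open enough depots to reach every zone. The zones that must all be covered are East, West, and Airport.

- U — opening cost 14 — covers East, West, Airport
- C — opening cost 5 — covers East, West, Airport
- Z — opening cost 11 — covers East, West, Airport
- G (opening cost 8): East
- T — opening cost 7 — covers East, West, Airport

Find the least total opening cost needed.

C alone covers East, West, Airport — every zone.
Total opening cost: 5.
No cover costs less than 5.

5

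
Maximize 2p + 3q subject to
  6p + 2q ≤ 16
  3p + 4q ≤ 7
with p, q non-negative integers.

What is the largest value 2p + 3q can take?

(p,q)=(1,1) is feasible, giving 5.
(p,q)=(2,0) is feasible, giving 4.
Maximum is 5 at (p,q)=(1,1).

5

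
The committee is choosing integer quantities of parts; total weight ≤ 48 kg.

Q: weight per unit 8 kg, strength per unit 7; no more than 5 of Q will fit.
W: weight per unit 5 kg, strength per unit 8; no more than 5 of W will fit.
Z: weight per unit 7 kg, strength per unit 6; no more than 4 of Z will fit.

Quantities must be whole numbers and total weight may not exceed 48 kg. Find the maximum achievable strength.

This is a bounded integer knapsack.
Take 2×Q, 5×W, and 1×Z: weight 48 ≤ 48, strength 2·7 + 5·8 + 1·6 = 60.
W has the best ratio (8/5) and is taken to its limit of 5; remaining capacity is filled optimally with the others.

60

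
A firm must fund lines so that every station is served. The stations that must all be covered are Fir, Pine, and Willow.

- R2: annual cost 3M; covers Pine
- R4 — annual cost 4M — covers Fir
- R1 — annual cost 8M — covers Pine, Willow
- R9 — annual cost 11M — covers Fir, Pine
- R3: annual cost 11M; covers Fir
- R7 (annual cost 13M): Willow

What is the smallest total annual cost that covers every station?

12

The greedy cost-per-new-station heuristic would pick R2, R4, and R1 for 15, but a cheaper cover exists.
Choose R4 and R1: together they cover Fir, Pine, Willow — every station.
Total annual cost: 4 + 8 = 12.
No cover costs less than 12.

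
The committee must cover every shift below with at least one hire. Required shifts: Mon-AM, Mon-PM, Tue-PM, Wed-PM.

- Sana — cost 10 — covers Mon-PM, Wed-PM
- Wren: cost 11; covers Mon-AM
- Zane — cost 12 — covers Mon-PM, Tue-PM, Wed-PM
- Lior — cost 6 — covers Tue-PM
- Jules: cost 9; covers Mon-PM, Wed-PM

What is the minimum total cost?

Choose Wren and Zane: together they cover Mon-AM, Mon-PM, Tue-PM, Wed-PM — every shift.
Total cost: 11 + 12 = 23.
No cover costs less than 23.

23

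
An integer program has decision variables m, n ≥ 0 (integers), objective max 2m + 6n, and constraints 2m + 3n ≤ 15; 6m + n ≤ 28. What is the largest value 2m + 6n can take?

30

(m,n)=(0,5) is feasible, giving 30.
(m,n)=(1,4) is feasible, giving 26.
(m,n)=(0,4) is feasible, giving 24.
No feasible integer point exceeds 30.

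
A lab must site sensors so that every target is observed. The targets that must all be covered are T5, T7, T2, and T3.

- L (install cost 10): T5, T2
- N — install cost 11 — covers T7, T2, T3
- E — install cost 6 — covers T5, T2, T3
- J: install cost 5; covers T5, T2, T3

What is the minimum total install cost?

16

Choose N and J: together they cover T5, T7, T2, T3 — every target.
Total install cost: 11 + 5 = 16.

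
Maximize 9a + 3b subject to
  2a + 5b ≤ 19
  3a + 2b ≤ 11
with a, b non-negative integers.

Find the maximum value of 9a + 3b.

The continuous relaxation peaks at (3.67, 0) with value 33.00; rounding to a feasible lattice point costs some objective.
(a,b)=(3,1) is feasible, giving 30.
(a,b)=(3,0) is feasible, giving 27.
(a,b)=(2,2) is feasible, giving 24.
(a,b)=(2,1) is feasible, giving 21.
Maximum is 30 at (a,b)=(3,1).

30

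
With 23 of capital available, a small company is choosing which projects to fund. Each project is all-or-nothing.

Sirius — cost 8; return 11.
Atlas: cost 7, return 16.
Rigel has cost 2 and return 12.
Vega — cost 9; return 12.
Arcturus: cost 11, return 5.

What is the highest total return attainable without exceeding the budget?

40

This is an integer program with binary decision variables.
Sirius + Rigel + Vega: cost 8 + 2 + 9 = 19 ≤ 23, return 11 + 12 + 12 = 35.
Atlas + Rigel + Vega: cost 7 + 2 + 9 = 18 ≤ 23, return 16 + 12 + 12 = 40.
Sirius + Atlas + Rigel: cost 8 + 7 + 2 = 17 ≤ 23, return 11 + 16 + 12 = 39.
Best is Atlas, Rigel, and Vega with total return 40.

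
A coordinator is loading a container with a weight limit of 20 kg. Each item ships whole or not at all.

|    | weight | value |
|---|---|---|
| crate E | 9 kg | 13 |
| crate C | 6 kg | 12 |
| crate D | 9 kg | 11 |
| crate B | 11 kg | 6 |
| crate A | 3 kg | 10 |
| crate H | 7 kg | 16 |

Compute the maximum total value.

39

Take crate E, crate A, and crate H: weight 9 + 3 + 7 = 19 ≤ 20, value 13 + 10 + 16 = 39.
No other feasible combination does better.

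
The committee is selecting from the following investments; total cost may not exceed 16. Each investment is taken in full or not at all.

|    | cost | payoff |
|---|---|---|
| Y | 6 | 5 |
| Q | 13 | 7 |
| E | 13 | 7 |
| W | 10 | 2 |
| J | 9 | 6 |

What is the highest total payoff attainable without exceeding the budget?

E: cost 13 ≤ 16, payoff 7.
Q: cost 13 ≤ 16, payoff 7.
Y + J: cost 6 + 9 = 15 ≤ 16, payoff 5 + 6 = 11.
Best is Y and J with total payoff 11.

11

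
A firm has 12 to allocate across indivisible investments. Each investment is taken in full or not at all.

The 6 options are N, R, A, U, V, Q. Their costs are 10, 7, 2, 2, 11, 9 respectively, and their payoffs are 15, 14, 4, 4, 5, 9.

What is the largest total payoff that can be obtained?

22

This is an integer program with binary decision variables.
Allowing fractional choices, the relaxed optimum would be about 23.5, but investments are indivisible.
N + A: cost 10 + 2 = 12 ≤ 12, payoff 15 + 4 = 19.
R + A + U: cost 7 + 2 + 2 = 11 ≤ 12, payoff 14 + 4 + 4 = 22.
Best is R, A, and U with total payoff 22.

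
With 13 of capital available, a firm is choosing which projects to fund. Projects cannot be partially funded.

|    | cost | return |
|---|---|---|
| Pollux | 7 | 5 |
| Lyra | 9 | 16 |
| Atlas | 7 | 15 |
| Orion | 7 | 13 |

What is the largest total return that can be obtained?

This is an integer program with binary decision variables.
Allowing fractional choices, the relaxed optimum would be about 26.1, but projects are indivisible.
Atlas: cost 7 ≤ 13, return 15.
Lyra: cost 9 ≤ 13, return 16.
Best is Lyra with total return 16.

16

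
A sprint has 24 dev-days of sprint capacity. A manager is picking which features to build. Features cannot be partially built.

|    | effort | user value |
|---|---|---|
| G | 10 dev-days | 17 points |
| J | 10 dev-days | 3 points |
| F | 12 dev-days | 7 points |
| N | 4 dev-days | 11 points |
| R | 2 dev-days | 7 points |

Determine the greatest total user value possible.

35

This is an integer program with binary decision variables.
Take G, N, and R: effort 10 + 4 + 2 = 16 ≤ 24, user value 17 + 11 + 7 = 35.
No other feasible combination does better.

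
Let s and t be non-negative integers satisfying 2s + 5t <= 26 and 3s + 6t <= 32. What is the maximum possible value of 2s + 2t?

20

(s,t)=(10,0) is feasible, giving 20.
(s,t)=(9,0) is feasible, giving 18.
Maximum is 20 at (s,t)=(10,0).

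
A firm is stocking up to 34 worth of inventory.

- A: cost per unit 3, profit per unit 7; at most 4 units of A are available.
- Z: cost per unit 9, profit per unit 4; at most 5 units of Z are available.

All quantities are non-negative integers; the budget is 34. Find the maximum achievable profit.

Take 4×A and 2×Z: cost 30 ≤ 34, profit 4·7 + 2·4 = 36.
A has the best ratio (7/3) and is taken to its limit of 4; remaining capacity is filled optimally with the others.

36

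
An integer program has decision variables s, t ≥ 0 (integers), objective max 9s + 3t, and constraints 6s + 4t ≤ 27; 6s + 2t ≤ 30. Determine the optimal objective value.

36

(s,t)=(4,0): 6·4+4·0=24≤27, 6·4+2·0=24≤30, objective 36.
(s,t)=(3,1): 6·3+4·1=22≤27, 6·3+2·1=20≤30, objective 30.
(s,t)=(3,0): 6·3+4·0=18≤27, 6·3+2·0=18≤30, objective 27.
The best lattice point is (4,0), giving 36.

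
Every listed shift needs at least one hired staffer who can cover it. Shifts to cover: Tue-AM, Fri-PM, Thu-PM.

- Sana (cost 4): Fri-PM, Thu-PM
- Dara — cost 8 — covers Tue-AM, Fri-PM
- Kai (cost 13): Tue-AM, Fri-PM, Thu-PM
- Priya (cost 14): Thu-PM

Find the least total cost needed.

12

Choose Sana and Dara: together they cover Tue-AM, Fri-PM, Thu-PM — every shift.
Total cost: 4 + 8 = 12.
No cover costs less than 12.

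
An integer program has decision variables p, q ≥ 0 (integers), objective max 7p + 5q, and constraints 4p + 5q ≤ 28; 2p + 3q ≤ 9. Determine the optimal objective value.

Relaxing integrality, the LP optimum is 31.50 at (p,q) = (4.5, 0), which is not an integer point.
(p,q)=(4,0): 4·4+5·0=16≤28, 2·4+3·0=8≤9, objective 28.
(p,q)=(3,1): 4·3+5·1=17≤28, 2·3+3·1=9≤9, objective 26.
(p,q)=(3,0): 4·3+5·0=12≤28, 2·3+3·0=6≤9, objective 21.
No feasible integer point exceeds 28.

28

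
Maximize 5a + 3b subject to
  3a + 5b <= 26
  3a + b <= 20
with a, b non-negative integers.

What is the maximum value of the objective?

33

(a,b)=(6,1): 3·6+5·1=23≤26, 3·6+1·1=19≤20, objective 33.
(a,b)=(5,2): 3·5+5·2=25≤26, 3·5+1·2=17≤20, objective 31.
(a,b)=(6,0): 3·6+5·0=18≤26, 3·6+1·0=18≤20, objective 30.
No feasible integer point exceeds 33.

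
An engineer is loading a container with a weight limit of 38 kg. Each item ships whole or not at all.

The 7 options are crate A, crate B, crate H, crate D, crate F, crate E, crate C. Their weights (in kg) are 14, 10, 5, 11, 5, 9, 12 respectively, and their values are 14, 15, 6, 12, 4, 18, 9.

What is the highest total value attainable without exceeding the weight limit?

crate B + crate H + crate D + crate E: weight 10 + 5 + 11 + 9 = 35 ≤ 38, value 15 + 6 + 12 + 18 = 51.
crate A + crate B + crate H + crate E: weight 14 + 10 + 5 + 9 = 38 ≤ 38, value 14 + 15 + 6 + 18 = 53.
Best is crate A, crate B, crate H, and crate E with total value 53.

53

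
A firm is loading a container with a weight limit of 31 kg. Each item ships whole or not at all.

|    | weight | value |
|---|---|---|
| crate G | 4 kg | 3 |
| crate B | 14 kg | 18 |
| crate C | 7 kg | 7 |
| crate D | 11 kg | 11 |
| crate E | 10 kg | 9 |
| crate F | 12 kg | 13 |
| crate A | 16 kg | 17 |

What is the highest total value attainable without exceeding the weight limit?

35

Treat it as a binary knapsack problem.
crate B + crate A: weight 14 + 16 = 30 ≤ 31, value 18 + 17 = 35.
crate G + crate B + crate F: weight 4 + 14 + 12 = 30 ≤ 31, value 3 + 18 + 13 = 34.
crate B + crate C + crate E: weight 14 + 7 + 10 = 31 ≤ 31, value 18 + 7 + 9 = 34.
Best is crate B and crate A with total value 35.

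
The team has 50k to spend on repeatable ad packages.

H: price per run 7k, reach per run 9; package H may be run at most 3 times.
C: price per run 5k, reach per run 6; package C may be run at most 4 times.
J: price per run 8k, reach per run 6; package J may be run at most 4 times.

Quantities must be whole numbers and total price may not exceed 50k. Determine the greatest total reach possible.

57

Take 3×H, 4×C, and 1×J: price 49 ≤ 50, reach 3·9 + 4·6 + 1·6 = 57.
H has the best ratio (9/7) and is taken to its limit of 3; remaining capacity is filled optimally with the others.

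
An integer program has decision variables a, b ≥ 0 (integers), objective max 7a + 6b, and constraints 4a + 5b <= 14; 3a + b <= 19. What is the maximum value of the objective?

The continuous relaxation peaks at (3.5, 0) with value 24.50; rounding to a feasible lattice point costs some objective.
(a,b)=(3,0): 4·3+5·0=12≤14, 3·3+1·0=9≤19, objective 21.
(a,b)=(2,1): 4·2+5·1=13≤14, 3·2+1·1=7≤19, objective 20.
The best lattice point is (3,0), giving 21.

21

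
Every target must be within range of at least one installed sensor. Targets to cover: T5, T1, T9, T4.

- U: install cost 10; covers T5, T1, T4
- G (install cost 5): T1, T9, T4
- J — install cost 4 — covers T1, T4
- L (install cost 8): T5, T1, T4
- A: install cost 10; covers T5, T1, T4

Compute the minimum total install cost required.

13

Choose G and L: together they cover T5, T1, T9, T4 — every target.
Total install cost: 5 + 8 = 13.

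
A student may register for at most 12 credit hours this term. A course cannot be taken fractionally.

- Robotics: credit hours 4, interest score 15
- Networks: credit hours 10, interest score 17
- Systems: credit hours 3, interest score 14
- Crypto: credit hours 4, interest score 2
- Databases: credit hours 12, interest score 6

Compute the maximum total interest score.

Take Robotics, Systems, and Crypto: credit hours 4 + 3 + 4 = 11 ≤ 12, interest score 15 + 14 + 2 = 31.
No other feasible combination does better.

31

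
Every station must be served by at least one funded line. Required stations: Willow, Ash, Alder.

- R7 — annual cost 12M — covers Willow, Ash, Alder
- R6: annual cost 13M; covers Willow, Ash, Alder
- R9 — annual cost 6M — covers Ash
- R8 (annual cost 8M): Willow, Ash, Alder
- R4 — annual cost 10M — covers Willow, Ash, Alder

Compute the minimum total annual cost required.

8

R8 alone covers Willow, Ash, Alder — every station.
Total annual cost: 8.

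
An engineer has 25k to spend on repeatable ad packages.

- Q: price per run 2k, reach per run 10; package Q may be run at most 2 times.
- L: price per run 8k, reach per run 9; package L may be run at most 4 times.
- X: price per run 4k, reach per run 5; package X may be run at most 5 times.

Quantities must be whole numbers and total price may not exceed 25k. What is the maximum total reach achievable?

45

This is a bounded integer knapsack.
2×Q, 1×L, and 3×X: price 24 ≤ 25, reach 2·10 + 1·9 + 3·5 = 44.
2×Q and 5×X: price 24 ≤ 25, reach 2·10 + 5·5 = 45.
Best is 45.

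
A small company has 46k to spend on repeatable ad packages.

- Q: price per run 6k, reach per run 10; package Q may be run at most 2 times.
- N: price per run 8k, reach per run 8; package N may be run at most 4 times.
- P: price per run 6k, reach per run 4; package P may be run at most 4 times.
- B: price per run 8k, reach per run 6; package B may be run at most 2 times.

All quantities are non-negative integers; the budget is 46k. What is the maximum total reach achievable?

52

Q has the best ratio (10/6); taking only Q gives at most 2×10 = 20 (stopped by the supply cap of 2).
Mixing does better — 2×Q and 4×N: price 44 ≤ 46, reach 2·10 + 4·8 = 52.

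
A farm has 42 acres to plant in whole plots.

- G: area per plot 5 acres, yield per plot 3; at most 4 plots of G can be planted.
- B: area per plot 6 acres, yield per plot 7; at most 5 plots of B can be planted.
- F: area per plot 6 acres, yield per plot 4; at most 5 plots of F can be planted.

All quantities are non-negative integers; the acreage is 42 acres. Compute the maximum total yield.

43

This is a bounded integer knapsack.
Take 5×B and 2×F: area 42 ≤ 42, yield 5·7 + 2·4 = 43.
B has the best ratio (7/6) and is taken to its limit of 5; remaining capacity is filled optimally with the others.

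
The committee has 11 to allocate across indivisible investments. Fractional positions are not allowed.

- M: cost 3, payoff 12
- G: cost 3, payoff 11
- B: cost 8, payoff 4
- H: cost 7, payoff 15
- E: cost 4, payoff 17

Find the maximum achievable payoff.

This is an integer program with binary decision variables.
H + E: cost 7 + 4 = 11 ≤ 11, payoff 15 + 17 = 32.
M + G + E: cost 3 + 3 + 4 = 10 ≤ 11, payoff 12 + 11 + 17 = 40.
Best is M, G, and E with total payoff 40.

40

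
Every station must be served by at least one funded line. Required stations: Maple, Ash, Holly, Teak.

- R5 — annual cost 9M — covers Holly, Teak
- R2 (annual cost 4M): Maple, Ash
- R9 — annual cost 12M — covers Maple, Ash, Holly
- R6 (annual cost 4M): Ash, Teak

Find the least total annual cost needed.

This is an integer covering problem.
The greedy cost-per-new-station heuristic would pick R2, R6, and R5 for 17, but a cheaper cover exists.
Choose R5 and R2: together they cover Maple, Ash, Holly, Teak — every station.
Total annual cost: 9 + 4 = 13.
No cover costs less than 13.

13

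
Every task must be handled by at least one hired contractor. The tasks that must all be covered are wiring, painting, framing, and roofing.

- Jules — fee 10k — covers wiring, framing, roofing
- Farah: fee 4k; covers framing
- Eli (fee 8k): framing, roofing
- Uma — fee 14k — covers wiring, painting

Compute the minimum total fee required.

Choose Eli and Uma: together they cover wiring, painting, framing, roofing — every task.
Total fee: 8 + 14 = 22.

22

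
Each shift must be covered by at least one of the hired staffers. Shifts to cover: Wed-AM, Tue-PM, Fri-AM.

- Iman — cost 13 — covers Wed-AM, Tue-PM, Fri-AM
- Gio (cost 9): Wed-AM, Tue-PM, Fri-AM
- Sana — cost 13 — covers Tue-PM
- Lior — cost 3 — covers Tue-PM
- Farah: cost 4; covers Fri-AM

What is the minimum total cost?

Gio alone covers Wed-AM, Tue-PM, Fri-AM — every shift.
Total cost: 9.
No cover costs less than 9.

9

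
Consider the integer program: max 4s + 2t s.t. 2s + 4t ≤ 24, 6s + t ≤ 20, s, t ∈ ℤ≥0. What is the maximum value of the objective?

18

Relaxing integrality, the LP optimum is 19.64 at (s,t) = (2.55, 4.73), which is not an integer point.
(s,t)=(2,5): 2·2+4·5=24≤24, 6·2+1·5=17≤20, objective 18.
(s,t)=(2,4): 2·2+4·4=20≤24, 6·2+1·4=16≤20, objective 16.
(s,t)=(1,5): 2·1+4·5=22≤24, 6·1+1·5=11≤20, objective 14.
No feasible integer point exceeds 18.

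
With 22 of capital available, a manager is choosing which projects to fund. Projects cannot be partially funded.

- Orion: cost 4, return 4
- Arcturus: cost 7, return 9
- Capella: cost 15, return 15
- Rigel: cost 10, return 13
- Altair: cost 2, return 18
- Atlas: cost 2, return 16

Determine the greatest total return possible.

56

Allowing fractional choices, the relaxed optimum would be about 57.0, but projects are indivisible.
Orion + Rigel + Altair + Atlas: cost 4 + 10 + 2 + 2 = 18 ≤ 22, return 4 + 13 + 18 + 16 = 51.
Arcturus + Rigel + Altair + Atlas: cost 7 + 10 + 2 + 2 = 21 ≤ 22, return 9 + 13 + 18 + 16 = 56.
Best is Arcturus, Rigel, Altair, and Atlas with total return 56.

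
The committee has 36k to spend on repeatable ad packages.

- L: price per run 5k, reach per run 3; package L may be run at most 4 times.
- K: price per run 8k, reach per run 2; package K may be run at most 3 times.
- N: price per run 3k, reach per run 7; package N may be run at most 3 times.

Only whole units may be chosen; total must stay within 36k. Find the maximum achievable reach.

N has the best ratio (7/3); taking only N gives at most 3×7 = 21 (stopped by the supply cap of 3).
Mixing does better — 4×L and 3×N: price 29 ≤ 36, reach 4·3 + 3·7 = 33.

33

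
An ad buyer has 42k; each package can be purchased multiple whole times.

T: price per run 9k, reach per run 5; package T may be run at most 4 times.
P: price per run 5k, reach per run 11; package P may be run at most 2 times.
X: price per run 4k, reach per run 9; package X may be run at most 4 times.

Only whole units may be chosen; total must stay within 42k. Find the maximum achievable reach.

Take 1×T, 2×P, and 4×X: price 35 ≤ 42, reach 1·5 + 2·11 + 4·9 = 63.
X has the best ratio (9/4) and is taken to its limit of 4; remaining capacity is filled optimally with the others.

63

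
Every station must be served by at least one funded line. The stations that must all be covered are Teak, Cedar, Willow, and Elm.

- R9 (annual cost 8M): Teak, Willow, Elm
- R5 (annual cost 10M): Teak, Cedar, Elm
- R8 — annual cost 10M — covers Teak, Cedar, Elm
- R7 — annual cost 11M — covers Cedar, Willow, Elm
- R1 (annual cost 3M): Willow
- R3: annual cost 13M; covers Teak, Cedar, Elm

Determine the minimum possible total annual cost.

13

The greedy cost-per-new-station heuristic would pick R9 and R5 for 18, but a cheaper cover exists.
Choose R5 and R1: together they cover Teak, Cedar, Willow, Elm — every station.
Total annual cost: 10 + 3 = 13.
No cover costs less than 13.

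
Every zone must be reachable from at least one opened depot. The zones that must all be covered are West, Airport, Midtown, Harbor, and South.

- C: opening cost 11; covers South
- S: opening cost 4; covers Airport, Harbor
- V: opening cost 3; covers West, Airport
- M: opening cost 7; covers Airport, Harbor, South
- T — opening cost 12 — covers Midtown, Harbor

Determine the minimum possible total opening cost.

Choose V, M, and T: together they cover West, Airport, Midtown, Harbor, South — every zone.
Total opening cost: 3 + 7 + 12 = 22.
No cover costs less than 22.

22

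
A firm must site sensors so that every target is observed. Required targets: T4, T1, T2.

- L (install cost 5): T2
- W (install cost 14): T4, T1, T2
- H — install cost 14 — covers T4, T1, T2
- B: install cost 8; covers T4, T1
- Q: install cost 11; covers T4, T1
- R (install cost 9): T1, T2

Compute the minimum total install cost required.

13

Choose L and B: together they cover T4, T1, T2 — every target.
Total install cost: 5 + 8 = 13.
No cover costs less than 13.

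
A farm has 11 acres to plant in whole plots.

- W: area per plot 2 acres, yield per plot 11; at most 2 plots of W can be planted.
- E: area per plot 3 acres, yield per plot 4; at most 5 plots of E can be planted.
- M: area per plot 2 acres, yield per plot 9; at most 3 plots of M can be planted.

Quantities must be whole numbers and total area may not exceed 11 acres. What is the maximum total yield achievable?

49

This is a bounded integer knapsack.
W has the best ratio (11/2); taking only W gives at most 2×11 = 22 (stopped by the supply cap of 2).
Mixing does better — 2×W and 3×M: area 10 ≤ 11, yield 2·11 + 3·9 = 49.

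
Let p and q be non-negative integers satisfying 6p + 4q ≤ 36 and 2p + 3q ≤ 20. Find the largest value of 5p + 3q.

(p,q)=(6,0): 6·6+4·0=36≤36, 2·6+3·0=12≤20, objective 30.
(p,q)=(5,1): 6·5+4·1=34≤36, 2·5+3·1=13≤20, objective 28.
(p,q)=(5,0): 6·5+4·0=30≤36, 2·5+3·0=10≤20, objective 25.
No feasible integer point exceeds 30.

30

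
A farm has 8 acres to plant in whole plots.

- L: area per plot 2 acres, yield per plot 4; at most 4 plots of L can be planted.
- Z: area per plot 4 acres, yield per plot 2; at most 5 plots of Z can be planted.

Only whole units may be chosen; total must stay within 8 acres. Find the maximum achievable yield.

This is a bounded integer knapsack.
3×L: area 6 ≤ 8, yield 3·4 = 12.
4×L: area 8 ≤ 8, yield 4·4 = 16.
Best is 16.

16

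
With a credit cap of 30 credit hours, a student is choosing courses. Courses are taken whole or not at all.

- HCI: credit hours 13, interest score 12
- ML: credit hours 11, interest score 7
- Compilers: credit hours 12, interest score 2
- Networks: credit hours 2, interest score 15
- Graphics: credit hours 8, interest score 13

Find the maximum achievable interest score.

This is an integer program with binary decision variables.
Allowing fractional choices, the relaxed optimum would be about 44.5, but courses are indivisible.
ML + Networks + Graphics: credit hours 11 + 2 + 8 = 21 ≤ 30, interest score 7 + 15 + 13 = 35.
HCI + Networks + Graphics: credit hours 13 + 2 + 8 = 23 ≤ 30, interest score 12 + 15 + 13 = 40.
Best is HCI, Networks, and Graphics with total interest score 40.

40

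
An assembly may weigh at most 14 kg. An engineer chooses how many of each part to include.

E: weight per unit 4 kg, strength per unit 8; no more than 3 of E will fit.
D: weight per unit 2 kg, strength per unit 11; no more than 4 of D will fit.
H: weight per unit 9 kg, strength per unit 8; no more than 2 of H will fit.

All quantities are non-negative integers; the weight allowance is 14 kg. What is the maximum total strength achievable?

52

2×E and 3×D: weight 14 ≤ 14, strength 2·8 + 3·11 = 49.
1×E and 4×D: weight 12 ≤ 14, strength 1·8 + 4·11 = 52.
Best is 52.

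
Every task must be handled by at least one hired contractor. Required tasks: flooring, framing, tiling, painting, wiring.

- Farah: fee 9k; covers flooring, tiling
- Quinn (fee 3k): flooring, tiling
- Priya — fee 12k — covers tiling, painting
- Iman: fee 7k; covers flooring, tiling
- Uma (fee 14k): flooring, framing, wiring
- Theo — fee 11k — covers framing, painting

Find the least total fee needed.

26

This is a weighted set-cover instance.
The greedy cost-per-new-task heuristic would pick Quinn, Theo, and Uma for 28, but a cheaper cover exists.
Choose Priya and Uma: together they cover flooring, framing, tiling, painting, wiring — every task.
Total fee: 12 + 14 = 26.
No cover costs less than 26.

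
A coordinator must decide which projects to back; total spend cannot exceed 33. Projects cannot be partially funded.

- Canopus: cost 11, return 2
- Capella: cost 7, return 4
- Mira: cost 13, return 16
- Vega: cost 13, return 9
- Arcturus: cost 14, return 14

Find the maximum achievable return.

30

This is an integer program with binary decision variables.
Allowing fractional choices, the relaxed optimum would be about 34.2, but projects are indivisible.
Mira + Arcturus: cost 13 + 14 = 27 ≤ 33, return 16 + 14 = 30.
Capella + Mira + Vega: cost 7 + 13 + 13 = 33 ≤ 33, return 4 + 16 + 9 = 29.
Best is Mira and Arcturus with total return 30.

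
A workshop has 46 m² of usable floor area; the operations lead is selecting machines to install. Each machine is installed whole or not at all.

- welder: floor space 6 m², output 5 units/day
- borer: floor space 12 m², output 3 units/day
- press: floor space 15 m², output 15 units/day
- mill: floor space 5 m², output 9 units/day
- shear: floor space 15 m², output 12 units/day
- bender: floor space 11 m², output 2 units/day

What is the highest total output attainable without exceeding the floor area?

Take welder, press, mill, and shear: floor space 6 + 15 + 5 + 15 = 41 ≤ 46, output 5 + 15 + 9 + 12 = 41.
No other feasible combination does better.

41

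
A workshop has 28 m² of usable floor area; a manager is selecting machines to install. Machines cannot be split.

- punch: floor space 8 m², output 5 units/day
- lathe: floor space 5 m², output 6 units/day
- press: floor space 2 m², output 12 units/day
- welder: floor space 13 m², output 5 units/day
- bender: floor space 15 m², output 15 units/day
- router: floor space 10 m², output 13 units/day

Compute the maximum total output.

40

This is an integer program with binary decision variables.
Allowing fractional choices, the relaxed optimum would be about 42.0, but machines are indivisible.
punch + lathe + press + router: floor space 8 + 5 + 2 + 10 = 25 ≤ 28, output 5 + 6 + 12 + 13 = 36.
press + bender + router: floor space 2 + 15 + 10 = 27 ≤ 28, output 12 + 15 + 13 = 40.
Best is press, bender, and router with total output 40.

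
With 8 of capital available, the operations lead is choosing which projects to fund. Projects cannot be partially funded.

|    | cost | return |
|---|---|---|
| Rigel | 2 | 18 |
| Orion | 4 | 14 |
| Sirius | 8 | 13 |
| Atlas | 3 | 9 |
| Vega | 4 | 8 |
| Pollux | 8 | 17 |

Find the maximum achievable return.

32

Rigel + Vega: cost 2 + 4 = 6 ≤ 8, return 18 + 8 = 26.
Rigel + Atlas: cost 2 + 3 = 5 ≤ 8, return 18 + 9 = 27.
Rigel + Orion: cost 2 + 4 = 6 ≤ 8, return 18 + 14 = 32.
Best is Rigel and Orion with total return 32.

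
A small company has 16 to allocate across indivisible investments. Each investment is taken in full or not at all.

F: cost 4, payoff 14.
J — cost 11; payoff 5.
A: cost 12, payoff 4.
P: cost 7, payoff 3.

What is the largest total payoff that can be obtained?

Take F and J: cost 4 + 11 = 15 ≤ 16, payoff 14 + 5 = 19.
No other feasible combination does better.

19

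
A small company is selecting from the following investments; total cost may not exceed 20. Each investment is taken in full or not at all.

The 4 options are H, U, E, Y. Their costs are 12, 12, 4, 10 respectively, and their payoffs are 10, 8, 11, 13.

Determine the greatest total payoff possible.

This is an integer program with binary decision variables.
Allowing fractional choices, the relaxed optimum would be about 29.0, but investments are indivisible.
U + E: cost 12 + 4 = 16 ≤ 20, payoff 8 + 11 = 19.
E + Y: cost 4 + 10 = 14 ≤ 20, payoff 11 + 13 = 24.
H + E: cost 12 + 4 = 16 ≤ 20, payoff 10 + 11 = 21.
Best is E and Y with total payoff 24.

24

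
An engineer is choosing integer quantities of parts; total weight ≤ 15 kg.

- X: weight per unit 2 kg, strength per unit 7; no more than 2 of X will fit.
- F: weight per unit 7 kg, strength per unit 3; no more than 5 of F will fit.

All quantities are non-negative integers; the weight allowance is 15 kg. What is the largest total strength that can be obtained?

X has the best ratio (7/2); taking only X gives at most 2×7 = 14 (stopped by the supply cap of 2).
Mixing does better — 2×X and 1×F: weight 11 ≤ 15, strength 2·7 + 1·3 = 17.

17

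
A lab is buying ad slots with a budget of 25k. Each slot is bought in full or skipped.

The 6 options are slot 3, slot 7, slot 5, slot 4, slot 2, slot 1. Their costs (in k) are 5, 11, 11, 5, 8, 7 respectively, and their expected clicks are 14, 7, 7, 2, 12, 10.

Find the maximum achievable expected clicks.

38

Take slot 3, slot 4, slot 2, and slot 1: cost 5 + 5 + 8 + 7 = 25 ≤ 25, expected clicks 14 + 2 + 12 + 10 = 38.
No other feasible combination does better.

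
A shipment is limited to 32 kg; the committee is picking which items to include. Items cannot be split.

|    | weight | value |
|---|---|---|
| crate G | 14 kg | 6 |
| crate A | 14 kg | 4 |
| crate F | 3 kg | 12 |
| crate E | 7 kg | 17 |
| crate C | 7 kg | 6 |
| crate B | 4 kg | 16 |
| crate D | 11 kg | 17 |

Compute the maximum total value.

This is an integer program with binary decision variables.
Take crate F, crate E, crate C, crate B, and crate D: weight 3 + 7 + 7 + 4 + 11 = 32 ≤ 32, value 12 + 17 + 6 + 16 + 17 = 68.
No other feasible combination does better.

68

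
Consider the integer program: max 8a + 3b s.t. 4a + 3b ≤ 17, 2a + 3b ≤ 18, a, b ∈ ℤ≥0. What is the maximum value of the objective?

32

Relaxing integrality, the LP optimum is 34.00 at (a,b) = (4.25, 0), which is not an integer point.
(a,b)=(4,0): 4·4+3·0=16≤17, 2·4+3·0=8≤18, objective 32.
(a,b)=(3,1): 4·3+3·1=15≤17, 2·3+3·1=9≤18, objective 27.
(a,b)=(3,0): 4·3+3·0=12≤17, 2·3+3·0=6≤18, objective 24.
The best lattice point is (4,0), giving 32.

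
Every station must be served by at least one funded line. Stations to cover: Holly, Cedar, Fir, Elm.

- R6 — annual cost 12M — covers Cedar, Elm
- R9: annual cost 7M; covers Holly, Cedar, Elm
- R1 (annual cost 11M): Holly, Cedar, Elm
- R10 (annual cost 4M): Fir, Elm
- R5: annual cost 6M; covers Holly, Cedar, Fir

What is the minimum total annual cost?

10

This is an integer covering problem.
Choose R10 and R5: together they cover Holly, Cedar, Fir, Elm — every station.
Total annual cost: 4 + 6 = 10.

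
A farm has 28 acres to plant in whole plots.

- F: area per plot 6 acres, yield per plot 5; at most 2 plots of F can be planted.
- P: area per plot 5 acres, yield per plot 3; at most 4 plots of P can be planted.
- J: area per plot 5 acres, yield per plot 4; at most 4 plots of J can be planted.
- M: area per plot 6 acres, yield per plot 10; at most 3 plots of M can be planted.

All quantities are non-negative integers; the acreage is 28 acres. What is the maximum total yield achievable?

This is a bounded integer knapsack.
M has the best ratio (10/6); taking only M gives at most 3×10 = 30 (stopped by the supply cap of 3).
Mixing does better — 2×J and 3×M: area 28 ≤ 28, yield 2·4 + 3·10 = 38.

38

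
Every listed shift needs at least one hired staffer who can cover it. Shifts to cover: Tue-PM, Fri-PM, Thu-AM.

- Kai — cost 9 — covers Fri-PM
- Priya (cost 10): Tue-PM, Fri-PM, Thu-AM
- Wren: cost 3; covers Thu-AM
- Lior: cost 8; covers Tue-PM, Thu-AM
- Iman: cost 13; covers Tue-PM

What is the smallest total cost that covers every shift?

10

The greedy cost-per-new-shift heuristic would pick Wren and Priya for 13, but a cheaper cover exists.
Priya alone covers Tue-PM, Fri-PM, Thu-AM — every shift.
Total cost: 10.
No cover costs less than 10.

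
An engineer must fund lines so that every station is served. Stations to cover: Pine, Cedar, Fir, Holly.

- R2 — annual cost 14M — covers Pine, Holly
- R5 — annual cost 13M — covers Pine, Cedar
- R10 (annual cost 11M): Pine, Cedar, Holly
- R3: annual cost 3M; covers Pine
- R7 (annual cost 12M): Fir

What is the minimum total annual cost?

23

Choose R10 and R7: together they cover Pine, Cedar, Fir, Holly — every station.
Total annual cost: 11 + 12 = 23.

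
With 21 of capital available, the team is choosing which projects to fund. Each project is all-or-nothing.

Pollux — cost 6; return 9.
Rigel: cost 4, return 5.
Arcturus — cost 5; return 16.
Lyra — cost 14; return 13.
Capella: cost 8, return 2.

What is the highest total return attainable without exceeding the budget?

Pollux + Arcturus + Capella: cost 6 + 5 + 8 = 19 ≤ 21, return 9 + 16 + 2 = 27.
Pollux + Rigel + Arcturus: cost 6 + 4 + 5 = 15 ≤ 21, return 9 + 5 + 16 = 30.
Arcturus + Lyra: cost 5 + 14 = 19 ≤ 21, return 16 + 13 = 29.
Best is Pollux, Rigel, and Arcturus with total return 30.

30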